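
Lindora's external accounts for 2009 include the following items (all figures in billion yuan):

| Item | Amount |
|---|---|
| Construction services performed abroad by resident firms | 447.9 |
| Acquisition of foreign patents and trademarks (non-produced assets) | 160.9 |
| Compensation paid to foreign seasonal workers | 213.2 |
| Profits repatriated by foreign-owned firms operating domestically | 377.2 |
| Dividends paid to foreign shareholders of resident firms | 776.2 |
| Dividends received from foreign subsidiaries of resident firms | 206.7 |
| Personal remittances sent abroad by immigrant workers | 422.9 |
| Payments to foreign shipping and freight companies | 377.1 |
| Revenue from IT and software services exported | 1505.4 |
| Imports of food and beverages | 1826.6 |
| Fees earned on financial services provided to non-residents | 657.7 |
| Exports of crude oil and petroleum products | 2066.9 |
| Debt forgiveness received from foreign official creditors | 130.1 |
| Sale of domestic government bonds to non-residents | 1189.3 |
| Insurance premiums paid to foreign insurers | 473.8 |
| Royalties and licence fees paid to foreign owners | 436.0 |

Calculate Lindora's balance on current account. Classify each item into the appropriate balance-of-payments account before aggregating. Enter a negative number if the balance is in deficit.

Goods: -1826.6 + 2066.9 = 240.3
Services: -436.0 - 377.1 + 447.9 + 657.7 + 1505.4 - 473.8 = 1324.1
Primary income: -213.2 + 206.7 - 377.2 - 776.2 = -1159.9
Secondary income: -422.9
Current account = 240.3 + 1324.1 + (-1159.9) + (-422.9) = -18.4
(Excluded from the current account — capital account: acquisition of foreign patents and trademarks (non-produced assets) 160.9, debt forgiveness received from foreign official creditors 130.1; financial account: sale of domestic government bonds to non-residents 1189.3.)

-18.4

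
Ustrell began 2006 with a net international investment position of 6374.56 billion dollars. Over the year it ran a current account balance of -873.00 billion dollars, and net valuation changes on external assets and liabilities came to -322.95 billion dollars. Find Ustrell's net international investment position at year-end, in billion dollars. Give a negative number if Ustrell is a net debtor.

Change in NIIP = current account + net valuation change = -873.00 + (-322.95) = -1195.95
End-of-year NIIP = 6374.56 + (-1195.95) = 5178.61

5178.61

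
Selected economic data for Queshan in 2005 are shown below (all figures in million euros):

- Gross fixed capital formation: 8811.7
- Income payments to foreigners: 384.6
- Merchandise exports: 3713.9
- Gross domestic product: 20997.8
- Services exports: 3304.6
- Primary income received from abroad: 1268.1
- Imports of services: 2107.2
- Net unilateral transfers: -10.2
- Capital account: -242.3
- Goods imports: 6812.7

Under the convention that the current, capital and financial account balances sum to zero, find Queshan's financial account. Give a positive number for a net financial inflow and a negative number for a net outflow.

Goods balance = 3713.9 - 6812.7 = -3098.8
Services balance = 3304.6 - 2107.2 = 1197.4
Trade balance (goods + services) = -3098.8 + 1197.4 = -1901.4
Net primary income = 1268.1 - 384.6 = 883.5
Net secondary income = -10.2
Current account = -1901.4 + 883.5 + (-10.2) = -1028.1
Financial account = -(-1028.1 + (-242.3)) = 1270.4

1270.4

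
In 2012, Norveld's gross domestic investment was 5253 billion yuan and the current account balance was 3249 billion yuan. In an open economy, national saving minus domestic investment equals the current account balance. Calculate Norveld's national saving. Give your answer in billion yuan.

8502

S = I + CA = 5253 + 3249 = 8502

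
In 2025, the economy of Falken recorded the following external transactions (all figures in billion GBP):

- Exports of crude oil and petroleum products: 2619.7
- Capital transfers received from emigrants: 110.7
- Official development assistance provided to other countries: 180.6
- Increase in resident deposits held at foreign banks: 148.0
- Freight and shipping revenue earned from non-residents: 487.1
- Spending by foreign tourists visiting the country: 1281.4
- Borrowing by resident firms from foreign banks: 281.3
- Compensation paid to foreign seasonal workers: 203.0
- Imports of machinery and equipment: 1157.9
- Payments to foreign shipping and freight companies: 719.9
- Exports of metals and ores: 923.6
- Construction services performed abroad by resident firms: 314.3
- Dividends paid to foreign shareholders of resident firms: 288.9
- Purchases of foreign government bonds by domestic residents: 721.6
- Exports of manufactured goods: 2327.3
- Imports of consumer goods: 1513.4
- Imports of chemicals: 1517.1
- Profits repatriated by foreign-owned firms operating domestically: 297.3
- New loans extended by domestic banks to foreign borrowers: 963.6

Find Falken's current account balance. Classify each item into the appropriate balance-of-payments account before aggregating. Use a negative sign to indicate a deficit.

Goods: -1157.9 - 1513.4 + 2619.7 - 1517.1 + 2327.3 + 923.6 = 1682.2
Services: -719.9 + 1281.4 + 487.1 + 314.3 = 1362.9
Primary income: -297.3 - 288.9 - 203.0 = -789.2
Secondary income: -180.6
Current account = 1682.2 + 1362.9 + (-789.2) + (-180.6) = 2075.3
(Excluded from the current account — capital account: capital transfers received from emigrants 110.7; financial account: increase in resident deposits held at foreign banks 148.0, borrowing by resident firms from foreign banks 281.3, purchases of foreign government bonds by domestic residents 721.6, new loans extended by domestic banks to foreign borrowers 963.6.)

2075.3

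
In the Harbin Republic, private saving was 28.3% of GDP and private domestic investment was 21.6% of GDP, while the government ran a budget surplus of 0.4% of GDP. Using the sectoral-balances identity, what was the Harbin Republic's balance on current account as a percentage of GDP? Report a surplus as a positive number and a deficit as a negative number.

By the sectoral-balances identity, CA = (S_private - I) + (T - G).
Private balance = 28.3 - 21.6 = 6.7
Government balance (T - G) = 0.4
CA = 6.7 + 0.4 = 7.1

7.1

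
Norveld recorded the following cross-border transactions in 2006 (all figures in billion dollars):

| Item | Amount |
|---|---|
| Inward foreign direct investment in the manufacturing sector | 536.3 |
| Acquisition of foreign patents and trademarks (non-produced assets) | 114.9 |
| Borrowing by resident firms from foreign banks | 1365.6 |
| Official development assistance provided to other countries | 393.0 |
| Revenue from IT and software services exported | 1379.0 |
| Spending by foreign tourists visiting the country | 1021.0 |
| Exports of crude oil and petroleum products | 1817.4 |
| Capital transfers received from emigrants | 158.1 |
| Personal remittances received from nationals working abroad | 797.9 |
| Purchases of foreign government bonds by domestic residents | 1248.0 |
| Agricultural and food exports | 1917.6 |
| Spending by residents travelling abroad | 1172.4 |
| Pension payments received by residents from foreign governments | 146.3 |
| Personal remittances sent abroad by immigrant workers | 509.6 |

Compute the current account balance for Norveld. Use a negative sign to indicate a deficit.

Goods: 1817.4 + 1917.6 = 3735.0
Services: 1379.0 - 1172.4 + 1021.0 = 1227.6
Secondary income: 797.9 + 146.3 - 393.0 - 509.6 = 41.6
Current account = 3735.0 + 1227.6 + 41.6 = 5004.2
(Excluded from the current account — financial account: inward foreign direct investment in the manufacturing sector 536.3, borrowing by resident firms from foreign banks 1365.6, purchases of foreign government bonds by domestic residents 1248.0; capital account: acquisition of foreign patents and trademarks (non-produced assets) 114.9, capital transfers received from emigrants 158.1.)

5004.2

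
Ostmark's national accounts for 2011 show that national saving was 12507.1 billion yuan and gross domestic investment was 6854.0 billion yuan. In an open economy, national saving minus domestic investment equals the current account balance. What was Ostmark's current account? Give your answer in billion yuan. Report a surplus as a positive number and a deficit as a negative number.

CA = S - I = 12507.1 - 6854.0 = 5653.1

5653.1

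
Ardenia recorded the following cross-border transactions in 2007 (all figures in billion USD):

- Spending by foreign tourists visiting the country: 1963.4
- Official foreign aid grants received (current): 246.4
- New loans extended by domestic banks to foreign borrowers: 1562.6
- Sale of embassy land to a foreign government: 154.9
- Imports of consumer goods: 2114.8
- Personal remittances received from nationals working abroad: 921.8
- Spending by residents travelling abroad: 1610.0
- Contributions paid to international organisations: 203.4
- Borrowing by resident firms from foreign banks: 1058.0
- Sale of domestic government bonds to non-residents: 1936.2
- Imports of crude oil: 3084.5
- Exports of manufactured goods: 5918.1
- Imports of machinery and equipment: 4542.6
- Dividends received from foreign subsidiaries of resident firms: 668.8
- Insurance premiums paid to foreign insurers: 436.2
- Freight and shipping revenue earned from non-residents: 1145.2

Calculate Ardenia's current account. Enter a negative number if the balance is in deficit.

Goods: -4542.6 - 2114.8 + 5918.1 - 3084.5 = -3823.8
Services: -436.2 + 1145.2 - 1610.0 + 1963.4 = 1062.4
Primary income: 668.8
Secondary income: 921.8 - 203.4 + 246.4 = 964.8
Current account = (-3823.8) + 1062.4 + 668.8 + 964.8 = -1127.8
(Excluded from the current account — financial account: new loans extended by domestic banks to foreign borrowers 1562.6, borrowing by resident firms from foreign banks 1058.0, sale of domestic government bonds to non-residents 1936.2; capital account: sale of embassy land to a foreign government 154.9.)

-1127.8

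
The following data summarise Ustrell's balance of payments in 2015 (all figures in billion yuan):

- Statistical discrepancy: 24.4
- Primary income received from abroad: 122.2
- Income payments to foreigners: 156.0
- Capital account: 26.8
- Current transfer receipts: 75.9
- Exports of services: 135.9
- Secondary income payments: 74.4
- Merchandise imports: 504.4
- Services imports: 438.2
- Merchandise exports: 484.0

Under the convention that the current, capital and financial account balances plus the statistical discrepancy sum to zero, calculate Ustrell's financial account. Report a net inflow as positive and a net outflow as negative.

303.8

Goods balance = 484.0 - 504.4 = -20.4
Services balance = 135.9 - 438.2 = -302.3
Trade balance (goods + services) = -20.4 + (-302.3) = -322.7
Net primary income = 122.2 - 156.0 = -33.8
Net secondary income = 75.9 - 74.4 = 1.5
Current account = -322.7 + (-33.8) + 1.5 = -355.0
Financial account = -(-355.0 + 26.8 + 24.4) = 303.8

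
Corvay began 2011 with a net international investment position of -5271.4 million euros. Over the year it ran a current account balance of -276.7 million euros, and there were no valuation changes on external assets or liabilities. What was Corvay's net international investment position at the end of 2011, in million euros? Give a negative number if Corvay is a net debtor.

-5548.1

With no valuation effects, change in NIIP = current account = -276.7
End-of-year NIIP = -5271.4 + (-276.7) = -5548.1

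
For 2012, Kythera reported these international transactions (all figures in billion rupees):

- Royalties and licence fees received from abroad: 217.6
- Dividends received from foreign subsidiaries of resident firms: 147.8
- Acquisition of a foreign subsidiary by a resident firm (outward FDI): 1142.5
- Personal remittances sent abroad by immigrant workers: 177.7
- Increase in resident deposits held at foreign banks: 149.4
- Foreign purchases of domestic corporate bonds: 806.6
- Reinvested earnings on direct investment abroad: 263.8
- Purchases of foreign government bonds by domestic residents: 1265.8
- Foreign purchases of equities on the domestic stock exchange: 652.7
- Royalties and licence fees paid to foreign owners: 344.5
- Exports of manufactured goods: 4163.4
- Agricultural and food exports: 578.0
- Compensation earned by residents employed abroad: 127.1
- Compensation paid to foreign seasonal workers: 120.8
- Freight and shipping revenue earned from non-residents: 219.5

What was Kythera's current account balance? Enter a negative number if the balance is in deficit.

Goods: 4163.4 + 578.0 = 4741.4
Services: 217.6 - 344.5 + 219.5 = 92.6
Primary income: 263.8 + 127.1 - 120.8 + 147.8 = 417.9
Secondary income: -177.7
Current account = 4741.4 + 92.6 + 417.9 + (-177.7) = 5074.2
(Excluded from the current account — financial account: acquisition of a foreign subsidiary by a resident firm (outward FDI) 1142.5, increase in resident deposits held at foreign banks 149.4, foreign purchases of domestic corporate bonds 806.6, purchases of foreign government bonds by domestic residents 1265.8, foreign purchases of equities on the domestic stock exchange 652.7.)

5074.2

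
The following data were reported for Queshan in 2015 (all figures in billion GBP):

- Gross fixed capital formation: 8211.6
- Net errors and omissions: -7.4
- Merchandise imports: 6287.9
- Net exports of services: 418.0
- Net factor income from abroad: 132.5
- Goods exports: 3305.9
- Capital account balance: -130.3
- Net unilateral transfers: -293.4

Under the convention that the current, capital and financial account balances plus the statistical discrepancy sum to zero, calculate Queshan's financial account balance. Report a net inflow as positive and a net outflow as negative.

2862.6

Goods balance = 3305.9 - 6287.9 = -2982.0
Services balance = 418.0
Trade balance (goods + services) = -2982.0 + 418.0 = -2564.0
Net primary income = 132.5
Net secondary income = -293.4
Current account = -2564.0 + 132.5 + (-293.4) = -2724.9
Financial account = -(-2724.9 + (-130.3) + (-7.4)) = 2862.6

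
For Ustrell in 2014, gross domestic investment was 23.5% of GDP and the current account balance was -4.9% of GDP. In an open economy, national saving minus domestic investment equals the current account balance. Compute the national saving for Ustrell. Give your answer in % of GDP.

S - I = CA (net lending to the rest of the world).
S = I + CA = 23.5 + (-4.9) = 18.6

18.6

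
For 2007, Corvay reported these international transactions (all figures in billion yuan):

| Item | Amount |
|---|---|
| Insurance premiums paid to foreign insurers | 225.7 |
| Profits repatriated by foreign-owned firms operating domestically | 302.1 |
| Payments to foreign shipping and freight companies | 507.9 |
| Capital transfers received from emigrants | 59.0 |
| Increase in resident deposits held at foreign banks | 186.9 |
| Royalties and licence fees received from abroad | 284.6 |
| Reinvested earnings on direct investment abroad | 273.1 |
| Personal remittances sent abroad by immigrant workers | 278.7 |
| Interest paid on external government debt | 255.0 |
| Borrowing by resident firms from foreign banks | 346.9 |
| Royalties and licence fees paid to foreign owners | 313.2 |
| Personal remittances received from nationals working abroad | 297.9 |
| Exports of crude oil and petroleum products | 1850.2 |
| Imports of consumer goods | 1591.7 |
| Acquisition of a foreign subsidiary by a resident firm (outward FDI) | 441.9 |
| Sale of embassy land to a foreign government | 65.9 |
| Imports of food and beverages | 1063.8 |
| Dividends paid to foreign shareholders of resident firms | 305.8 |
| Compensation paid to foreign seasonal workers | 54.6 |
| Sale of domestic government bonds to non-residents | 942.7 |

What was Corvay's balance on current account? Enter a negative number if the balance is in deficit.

Goods: 1850.2 - 1591.7 - 1063.8 = -805.3
Services: -313.2 - 225.7 - 507.9 + 284.6 = -762.2
Primary income: -255.0 + 273.1 - 305.8 - 302.1 - 54.6 = -644.4
Secondary income: -278.7 + 297.9 = 19.2
Current account = (-805.3) + (-762.2) + (-644.4) + 19.2 = -2192.7
(Excluded from the current account — capital account: capital transfers received from emigrants 59.0, sale of embassy land to a foreign government 65.9; financial account: increase in resident deposits held at foreign banks 186.9, borrowing by resident firms from foreign banks 346.9, acquisition of a foreign subsidiary by a resident firm (outward FDI) 441.9, sale of domestic government bonds to non-residents 942.7.)

-2192.7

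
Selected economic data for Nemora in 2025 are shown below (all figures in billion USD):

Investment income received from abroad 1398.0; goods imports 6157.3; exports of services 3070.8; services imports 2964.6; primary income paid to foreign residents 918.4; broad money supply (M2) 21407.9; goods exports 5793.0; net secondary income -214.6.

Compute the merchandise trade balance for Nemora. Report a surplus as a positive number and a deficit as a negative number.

-364.3

Goods balance = 5793.0 - 6157.3 = -364.3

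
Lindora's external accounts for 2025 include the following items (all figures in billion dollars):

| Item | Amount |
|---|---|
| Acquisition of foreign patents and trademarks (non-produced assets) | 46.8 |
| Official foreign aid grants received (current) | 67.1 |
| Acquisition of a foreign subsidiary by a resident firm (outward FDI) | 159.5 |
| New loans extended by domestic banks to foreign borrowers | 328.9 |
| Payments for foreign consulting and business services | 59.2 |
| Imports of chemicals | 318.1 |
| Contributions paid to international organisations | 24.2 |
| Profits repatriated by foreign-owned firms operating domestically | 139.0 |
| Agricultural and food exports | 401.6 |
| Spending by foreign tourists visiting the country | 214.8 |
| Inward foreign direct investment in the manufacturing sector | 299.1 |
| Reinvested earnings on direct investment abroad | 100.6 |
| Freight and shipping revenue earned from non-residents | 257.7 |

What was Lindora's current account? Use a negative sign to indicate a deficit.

501.3

Goods: -318.1 + 401.6 = 83.5
Services: -59.2 + 257.7 + 214.8 = 413.3
Primary income: -139.0 + 100.6 = -38.4
Secondary income: 67.1 - 24.2 = 42.9
Current account = 83.5 + 413.3 + (-38.4) + 42.9 = 501.3
(Excluded from the current account — capital account: acquisition of foreign patents and trademarks (non-produced assets) 46.8; financial account: acquisition of a foreign subsidiary by a resident firm (outward FDI) 159.5, new loans extended by domestic banks to foreign borrowers 328.9, inward foreign direct investment in the manufacturing sector 299.1.)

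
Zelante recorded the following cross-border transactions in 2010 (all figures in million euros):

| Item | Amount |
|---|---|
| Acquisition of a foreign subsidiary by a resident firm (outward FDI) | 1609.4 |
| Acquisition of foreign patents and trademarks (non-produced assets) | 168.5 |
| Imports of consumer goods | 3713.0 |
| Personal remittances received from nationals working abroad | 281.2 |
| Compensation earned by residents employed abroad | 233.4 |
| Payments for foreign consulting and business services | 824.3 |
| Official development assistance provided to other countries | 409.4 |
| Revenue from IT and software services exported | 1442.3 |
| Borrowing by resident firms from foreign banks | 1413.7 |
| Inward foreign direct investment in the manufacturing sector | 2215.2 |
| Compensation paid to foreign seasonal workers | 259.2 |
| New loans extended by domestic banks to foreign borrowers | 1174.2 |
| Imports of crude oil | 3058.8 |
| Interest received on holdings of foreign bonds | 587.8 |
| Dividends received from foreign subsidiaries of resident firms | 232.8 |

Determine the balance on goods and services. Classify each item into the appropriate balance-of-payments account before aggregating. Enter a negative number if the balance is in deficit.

Goods: -3058.8 - 3713.0 = -6771.8
Services: 1442.3 - 824.3 = 618.0
Trade balance = -6771.8 + 618.0 = -6153.8
(Excluded from the trade balance — financial account: acquisition of a foreign subsidiary by a resident firm (outward FDI) 1609.4, borrowing by resident firms from foreign banks 1413.7, inward foreign direct investment in the manufacturing sector 2215.2, new loans extended by domestic banks to foreign borrowers 1174.2; capital account: acquisition of foreign patents and trademarks (non-produced assets) 168.5; secondary income: personal remittances received from nationals working abroad 281.2, official development assistance provided to other countries 409.4; primary income: compensation earned by residents employed abroad 233.4, compensation paid to foreign seasonal workers 259.2, interest received on holdings of foreign bonds 587.8, dividends received from foreign subsidiaries of resident firms 232.8.)

-6153.8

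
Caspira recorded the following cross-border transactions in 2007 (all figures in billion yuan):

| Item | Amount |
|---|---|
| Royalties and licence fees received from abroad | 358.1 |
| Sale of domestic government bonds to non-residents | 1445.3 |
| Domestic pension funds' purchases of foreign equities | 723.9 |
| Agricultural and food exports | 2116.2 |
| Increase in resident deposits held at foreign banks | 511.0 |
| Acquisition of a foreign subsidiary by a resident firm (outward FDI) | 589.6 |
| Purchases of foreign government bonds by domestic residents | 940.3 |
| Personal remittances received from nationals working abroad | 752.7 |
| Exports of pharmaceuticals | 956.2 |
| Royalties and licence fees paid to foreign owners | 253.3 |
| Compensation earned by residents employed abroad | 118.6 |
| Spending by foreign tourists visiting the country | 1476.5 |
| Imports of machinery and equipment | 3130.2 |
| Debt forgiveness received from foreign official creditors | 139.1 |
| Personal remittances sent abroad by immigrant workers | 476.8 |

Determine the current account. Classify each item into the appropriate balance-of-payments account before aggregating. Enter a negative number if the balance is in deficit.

Goods: 956.2 - 3130.2 + 2116.2 = -57.8
Services: -253.3 + 1476.5 + 358.1 = 1581.3
Primary income: 118.6
Secondary income: 752.7 - 476.8 = 275.9
Current account = (-57.8) + 1581.3 + 118.6 + 275.9 = 1918.0
(Excluded from the current account — financial account: sale of domestic government bonds to non-residents 1445.3, domestic pension funds' purchases of foreign equities 723.9, increase in resident deposits held at foreign banks 511.0, acquisition of a foreign subsidiary by a resident firm (outward FDI) 589.6, purchases of foreign government bonds by domestic residents 940.3; capital account: debt forgiveness received from foreign official creditors 139.1.)

1918.0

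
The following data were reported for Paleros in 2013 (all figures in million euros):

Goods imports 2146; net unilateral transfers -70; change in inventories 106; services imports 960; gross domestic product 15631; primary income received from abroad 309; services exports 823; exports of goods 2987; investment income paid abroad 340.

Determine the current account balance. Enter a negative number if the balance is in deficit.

Goods balance = 2987 - 2146 = 841
Services balance = 823 - 960 = -137
Trade balance (goods + services) = 841 + (-137) = 704
Net primary income = 309 - 340 = -31
Net secondary income = -70
Current account = 704 + (-31) + (-70) = 603

603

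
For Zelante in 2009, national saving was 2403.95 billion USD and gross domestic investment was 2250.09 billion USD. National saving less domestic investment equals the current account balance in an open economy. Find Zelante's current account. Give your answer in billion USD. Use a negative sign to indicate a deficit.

CA = S - I = 2403.95 - 2250.09 = 153.86

153.86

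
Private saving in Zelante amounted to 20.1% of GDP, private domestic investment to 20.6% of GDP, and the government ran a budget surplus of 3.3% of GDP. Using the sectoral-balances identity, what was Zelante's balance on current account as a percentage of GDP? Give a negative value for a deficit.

2.8

By the sectoral-balances identity, CA = (S_private - I) + (T - G).
Private balance = 20.1 - 20.6 = -0.5
Government balance (T - G) = 3.3
CA = -0.5 + 3.3 = 2.8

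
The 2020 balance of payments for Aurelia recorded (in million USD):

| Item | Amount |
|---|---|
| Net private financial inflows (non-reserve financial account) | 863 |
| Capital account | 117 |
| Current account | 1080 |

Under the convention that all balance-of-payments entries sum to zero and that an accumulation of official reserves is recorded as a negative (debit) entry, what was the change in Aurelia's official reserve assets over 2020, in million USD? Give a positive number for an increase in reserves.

2060

Official reserve transactions balance = -(1080 + 117 + 863) = -2060
An accumulation of reserves is recorded as a debit (negative entry), so the change in the stock of reserves is the negative of that balance.
Change in official reserves = -(-2060) = 2060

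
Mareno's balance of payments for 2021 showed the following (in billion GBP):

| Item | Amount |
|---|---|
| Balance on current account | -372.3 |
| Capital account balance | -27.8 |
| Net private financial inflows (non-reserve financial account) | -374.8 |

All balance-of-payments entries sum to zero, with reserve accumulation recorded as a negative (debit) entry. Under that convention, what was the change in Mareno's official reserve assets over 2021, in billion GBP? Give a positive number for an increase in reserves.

Official reserve transactions balance = -((-372.3) + (-27.8) + (-374.8)) = 774.9
An accumulation of reserves is recorded as a debit (negative entry), so the change in the stock of reserves is the negative of that balance.
Change in official reserves = -(774.9) = -774.9

-774.9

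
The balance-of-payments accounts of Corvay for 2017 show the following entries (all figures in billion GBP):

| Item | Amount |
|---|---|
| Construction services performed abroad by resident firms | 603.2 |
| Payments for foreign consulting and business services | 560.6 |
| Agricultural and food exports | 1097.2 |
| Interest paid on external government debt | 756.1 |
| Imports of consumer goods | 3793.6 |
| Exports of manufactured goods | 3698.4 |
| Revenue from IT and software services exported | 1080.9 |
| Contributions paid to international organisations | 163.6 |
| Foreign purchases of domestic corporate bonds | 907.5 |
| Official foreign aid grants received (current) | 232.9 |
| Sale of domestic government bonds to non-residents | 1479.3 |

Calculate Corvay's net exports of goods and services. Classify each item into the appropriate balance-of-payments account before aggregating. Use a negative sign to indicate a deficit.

2125.5

Goods: -3793.6 + 3698.4 + 1097.2 = 1002.0
Services: 1080.9 - 560.6 + 603.2 = 1123.5
Trade balance = 1002.0 + 1123.5 = 2125.5
(Excluded from the trade balance — primary income: interest paid on external government debt 756.1; secondary income: contributions paid to international organisations 163.6, official foreign aid grants received (current) 232.9; financial account: foreign purchases of domestic corporate bonds 907.5, sale of domestic government bonds to non-residents 1479.3.)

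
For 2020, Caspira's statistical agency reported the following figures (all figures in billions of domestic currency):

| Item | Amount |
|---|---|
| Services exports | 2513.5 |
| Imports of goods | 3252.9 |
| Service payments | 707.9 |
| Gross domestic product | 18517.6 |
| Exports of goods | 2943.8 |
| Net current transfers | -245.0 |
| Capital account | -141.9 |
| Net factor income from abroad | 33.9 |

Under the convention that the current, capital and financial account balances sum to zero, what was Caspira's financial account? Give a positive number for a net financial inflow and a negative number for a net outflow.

Goods balance = 2943.8 - 3252.9 = -309.1
Services balance = 2513.5 - 707.9 = 1805.6
Trade balance (goods + services) = -309.1 + 1805.6 = 1496.5
Net primary income = 33.9
Net secondary income = -245.0
Current account = 1496.5 + 33.9 + (-245.0) = 1285.4
Financial account = -(1285.4 + (-141.9)) = -1143.5

-1143.5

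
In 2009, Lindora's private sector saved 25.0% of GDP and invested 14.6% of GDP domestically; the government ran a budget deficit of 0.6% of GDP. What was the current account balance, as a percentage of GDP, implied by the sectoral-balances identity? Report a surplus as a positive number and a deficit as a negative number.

By the sectoral-balances identity, CA = (S_private - I) + (T - G).
Private balance = 25.0 - 14.6 = 10.4
Government balance (T - G) = -0.6
CA = 10.4 + (-0.6) = 9.8

9.8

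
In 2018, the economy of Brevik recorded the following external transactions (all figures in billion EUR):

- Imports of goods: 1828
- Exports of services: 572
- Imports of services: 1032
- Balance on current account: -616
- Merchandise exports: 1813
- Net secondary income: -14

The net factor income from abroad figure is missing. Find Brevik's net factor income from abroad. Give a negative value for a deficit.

-127

Current account = goods balance + services balance + net primary income + net secondary income
Sum of the known components = -489
Net factor income from abroad = CA - (known components) = -616 - (-489) = -127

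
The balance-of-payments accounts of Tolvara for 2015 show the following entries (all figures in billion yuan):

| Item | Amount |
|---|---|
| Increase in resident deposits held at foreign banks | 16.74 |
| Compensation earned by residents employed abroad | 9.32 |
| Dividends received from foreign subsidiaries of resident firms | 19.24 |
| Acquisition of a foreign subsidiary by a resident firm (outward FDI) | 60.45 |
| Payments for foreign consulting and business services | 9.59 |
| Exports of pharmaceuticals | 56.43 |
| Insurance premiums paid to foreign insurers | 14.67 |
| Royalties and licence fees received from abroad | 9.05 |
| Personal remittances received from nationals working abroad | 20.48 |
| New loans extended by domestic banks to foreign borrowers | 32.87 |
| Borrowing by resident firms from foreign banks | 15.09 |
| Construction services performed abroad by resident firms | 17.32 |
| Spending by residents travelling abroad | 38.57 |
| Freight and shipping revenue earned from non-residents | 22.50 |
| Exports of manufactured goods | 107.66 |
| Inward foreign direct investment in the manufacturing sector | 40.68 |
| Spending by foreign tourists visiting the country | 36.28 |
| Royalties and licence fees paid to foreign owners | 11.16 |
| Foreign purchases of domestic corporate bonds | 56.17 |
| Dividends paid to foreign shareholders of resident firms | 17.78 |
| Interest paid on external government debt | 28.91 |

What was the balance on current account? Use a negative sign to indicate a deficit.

Goods: 56.43 + 107.66 = 164.09
Services: -38.57 + 36.28 - 11.16 - 14.67 + 22.50 - 9.59 + 17.32 + 9.05 = 11.16
Primary income: 19.24 + 9.32 - 28.91 - 17.78 = -18.13
Secondary income: 20.48
Current account = 164.09 + 11.16 + (-18.13) + 20.48 = 177.60
(Excluded from the current account — financial account: increase in resident deposits held at foreign banks 16.74, acquisition of a foreign subsidiary by a resident firm (outward FDI) 60.45, new loans extended by domestic banks to foreign borrowers 32.87, borrowing by resident firms from foreign banks 15.09, inward foreign direct investment in the manufacturing sector 40.68, foreign purchases of domestic corporate bonds 56.17.)

177.60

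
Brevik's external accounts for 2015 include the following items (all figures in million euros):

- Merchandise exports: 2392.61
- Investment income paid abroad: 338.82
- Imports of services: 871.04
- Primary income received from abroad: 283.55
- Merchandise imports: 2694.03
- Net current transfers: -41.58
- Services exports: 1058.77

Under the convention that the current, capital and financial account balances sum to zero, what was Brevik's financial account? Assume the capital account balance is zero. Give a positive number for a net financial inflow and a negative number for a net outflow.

210.54

Goods balance = 2392.61 - 2694.03 = -301.42
Services balance = 1058.77 - 871.04 = 187.73
Trade balance (goods + services) = -301.42 + 187.73 = -113.69
Net primary income = 283.55 - 338.82 = -55.27
Net secondary income = -41.58
Current account = -113.69 + (-55.27) + (-41.58) = -210.54
Financial account = -(-210.54) = 210.54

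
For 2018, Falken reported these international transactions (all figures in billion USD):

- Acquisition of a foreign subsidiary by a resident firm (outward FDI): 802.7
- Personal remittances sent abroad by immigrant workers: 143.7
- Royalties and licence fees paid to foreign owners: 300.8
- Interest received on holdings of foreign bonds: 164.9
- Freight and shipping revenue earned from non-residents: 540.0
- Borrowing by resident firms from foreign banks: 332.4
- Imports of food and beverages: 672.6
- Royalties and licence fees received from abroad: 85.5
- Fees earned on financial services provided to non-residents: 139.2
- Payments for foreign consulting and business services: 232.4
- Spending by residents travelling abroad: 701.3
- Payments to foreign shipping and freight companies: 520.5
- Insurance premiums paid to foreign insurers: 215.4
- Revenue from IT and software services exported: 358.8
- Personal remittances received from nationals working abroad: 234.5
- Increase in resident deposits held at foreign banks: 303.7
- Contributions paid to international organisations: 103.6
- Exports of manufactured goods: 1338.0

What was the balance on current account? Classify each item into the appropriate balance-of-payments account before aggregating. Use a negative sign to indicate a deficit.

-29.4

Goods: 1338.0 - 672.6 = 665.4
Services: 358.8 - 701.3 + 540.0 - 232.4 - 215.4 + 85.5 - 520.5 + 139.2 - 300.8 = -846.9
Primary income: 164.9
Secondary income: -103.6 + 234.5 - 143.7 = -12.8
Current account = 665.4 + (-846.9) + 164.9 + (-12.8) = -29.4
(Excluded from the current account — financial account: acquisition of a foreign subsidiary by a resident firm (outward FDI) 802.7, borrowing by resident firms from foreign banks 332.4, increase in resident deposits held at foreign banks 303.7.)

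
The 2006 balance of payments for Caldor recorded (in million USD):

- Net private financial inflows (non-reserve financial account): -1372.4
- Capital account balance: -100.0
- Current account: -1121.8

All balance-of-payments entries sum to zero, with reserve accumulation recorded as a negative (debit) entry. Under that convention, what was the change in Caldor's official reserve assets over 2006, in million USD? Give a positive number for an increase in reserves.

-2594.2

Official reserve transactions balance = -((-1121.8) + (-100.0) + (-1372.4)) = 2594.2
An accumulation of reserves is recorded as a debit (negative entry), so the change in the stock of reserves is the negative of that balance.
Change in official reserves = -(2594.2) = -2594.2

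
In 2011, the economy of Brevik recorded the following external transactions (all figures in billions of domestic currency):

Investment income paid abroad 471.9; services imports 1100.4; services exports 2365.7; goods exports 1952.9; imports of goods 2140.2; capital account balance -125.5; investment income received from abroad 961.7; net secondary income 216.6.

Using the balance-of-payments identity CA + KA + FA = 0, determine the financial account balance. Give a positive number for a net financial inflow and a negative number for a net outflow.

Goods balance = 1952.9 - 2140.2 = -187.3
Services balance = 2365.7 - 1100.4 = 1265.3
Trade balance (goods + services) = -187.3 + 1265.3 = 1078.0
Net primary income = 961.7 - 471.9 = 489.8
Net secondary income = 216.6
Current account = 1078.0 + 489.8 + 216.6 = 1784.4
Financial account = -(1784.4 + (-125.5)) = -1658.9

-1658.9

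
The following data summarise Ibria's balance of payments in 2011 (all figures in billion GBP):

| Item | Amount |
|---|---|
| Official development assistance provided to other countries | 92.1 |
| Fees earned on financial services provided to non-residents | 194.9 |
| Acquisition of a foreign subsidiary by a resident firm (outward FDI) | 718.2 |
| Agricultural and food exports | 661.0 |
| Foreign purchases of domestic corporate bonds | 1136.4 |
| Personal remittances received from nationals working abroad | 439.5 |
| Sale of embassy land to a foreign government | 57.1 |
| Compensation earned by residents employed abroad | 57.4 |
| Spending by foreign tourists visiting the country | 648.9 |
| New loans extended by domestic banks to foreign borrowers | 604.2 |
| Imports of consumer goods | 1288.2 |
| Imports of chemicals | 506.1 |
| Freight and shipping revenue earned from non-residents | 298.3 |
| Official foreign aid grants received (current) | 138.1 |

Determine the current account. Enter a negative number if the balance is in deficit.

Goods: -1288.2 + 661.0 - 506.1 = -1133.3
Services: 194.9 + 648.9 + 298.3 = 1142.1
Primary income: 57.4
Secondary income: 138.1 - 92.1 + 439.5 = 485.5
Current account = (-1133.3) + 1142.1 + 57.4 + 485.5 = 551.7
(Excluded from the current account — financial account: acquisition of a foreign subsidiary by a resident firm (outward FDI) 718.2, foreign purchases of domestic corporate bonds 1136.4, new loans extended by domestic banks to foreign borrowers 604.2; capital account: sale of embassy land to a foreign government 57.1.)

551.7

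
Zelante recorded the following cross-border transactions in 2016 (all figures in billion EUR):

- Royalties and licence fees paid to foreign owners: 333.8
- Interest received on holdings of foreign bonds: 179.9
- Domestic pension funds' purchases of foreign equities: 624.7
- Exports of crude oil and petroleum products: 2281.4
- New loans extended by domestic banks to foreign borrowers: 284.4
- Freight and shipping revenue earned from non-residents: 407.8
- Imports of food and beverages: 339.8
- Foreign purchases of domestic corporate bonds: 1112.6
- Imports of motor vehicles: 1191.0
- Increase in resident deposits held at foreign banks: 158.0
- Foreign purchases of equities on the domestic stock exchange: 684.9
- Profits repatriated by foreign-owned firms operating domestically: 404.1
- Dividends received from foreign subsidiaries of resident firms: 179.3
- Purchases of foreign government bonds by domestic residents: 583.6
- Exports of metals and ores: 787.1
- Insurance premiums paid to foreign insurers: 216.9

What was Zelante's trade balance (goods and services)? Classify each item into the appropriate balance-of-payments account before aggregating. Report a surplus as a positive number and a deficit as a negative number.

Goods: -1191.0 - 339.8 + 2281.4 + 787.1 = 1537.7
Services: 407.8 - 333.8 - 216.9 = -142.9
Trade balance = 1537.7 + (-142.9) = 1394.8
(Excluded from the trade balance — primary income: interest received on holdings of foreign bonds 179.9, profits repatriated by foreign-owned firms operating domestically 404.1, dividends received from foreign subsidiaries of resident firms 179.3; financial account: domestic pension funds' purchases of foreign equities 624.7, new loans extended by domestic banks to foreign borrowers 284.4, foreign purchases of domestic corporate bonds 1112.6, increase in resident deposits held at foreign banks 158.0, foreign purchases of equities on the domestic stock exchange 684.9, purchases of foreign government bonds by domestic residents 583.6.)

1394.8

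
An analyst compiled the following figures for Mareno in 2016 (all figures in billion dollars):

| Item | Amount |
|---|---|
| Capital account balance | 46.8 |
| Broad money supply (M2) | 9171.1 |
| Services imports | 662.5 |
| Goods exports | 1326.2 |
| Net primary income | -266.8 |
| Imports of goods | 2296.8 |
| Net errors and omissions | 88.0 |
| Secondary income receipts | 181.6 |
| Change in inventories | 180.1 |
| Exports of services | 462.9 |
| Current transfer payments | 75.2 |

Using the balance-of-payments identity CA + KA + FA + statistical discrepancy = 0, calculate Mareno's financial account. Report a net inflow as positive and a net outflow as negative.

Goods balance = 1326.2 - 2296.8 = -970.6
Services balance = 462.9 - 662.5 = -199.6
Trade balance (goods + services) = -970.6 + (-199.6) = -1170.2
Net primary income = -266.8
Net secondary income = 181.6 - 75.2 = 106.4
Current account = -1170.2 + (-266.8) + 106.4 = -1330.6
Financial account = -(-1330.6 + 46.8 + 88.0) = 1195.8

1195.8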